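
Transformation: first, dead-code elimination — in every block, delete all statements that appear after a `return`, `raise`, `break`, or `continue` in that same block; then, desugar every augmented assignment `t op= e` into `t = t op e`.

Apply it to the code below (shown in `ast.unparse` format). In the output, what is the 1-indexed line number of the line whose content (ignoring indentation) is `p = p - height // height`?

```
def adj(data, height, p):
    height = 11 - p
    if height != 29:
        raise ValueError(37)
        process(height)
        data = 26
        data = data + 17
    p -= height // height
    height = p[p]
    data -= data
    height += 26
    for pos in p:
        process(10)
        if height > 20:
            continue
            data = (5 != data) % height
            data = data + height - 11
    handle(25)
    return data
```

Transformed code:
def adj(data, height, p):
    height = 11 - p
    if height != 29:
        raise ValueError(37)
    p = p - height // height
    height = p[p]
    data = data - data
    height = height + 26
    for pos in p:
        process(10)
        if height > 20:
            continue
    handle(25)
    return data

5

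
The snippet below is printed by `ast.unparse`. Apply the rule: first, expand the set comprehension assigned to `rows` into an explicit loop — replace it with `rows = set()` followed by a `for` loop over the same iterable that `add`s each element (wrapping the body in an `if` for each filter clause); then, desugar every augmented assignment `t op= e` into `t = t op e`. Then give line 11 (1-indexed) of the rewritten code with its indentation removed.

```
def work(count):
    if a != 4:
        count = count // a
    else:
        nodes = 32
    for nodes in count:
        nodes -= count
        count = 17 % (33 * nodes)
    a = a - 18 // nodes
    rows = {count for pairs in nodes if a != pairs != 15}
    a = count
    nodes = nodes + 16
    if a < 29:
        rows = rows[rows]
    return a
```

Transformed code:
def work(count):
    if a != 4:
        count = count // a
    else:
        nodes = 32
    for nodes in count:
        nodes = nodes - count
        count = 17 % (33 * nodes)
    a = a - 18 // nodes
    rows = set()
    for pairs in nodes:
        if a != pairs != 15:
            rows.add(count)
    a = count
    nodes = nodes + 16
    if a < 29:
        rows = rows[rows]
    return a

for pairs in nodes:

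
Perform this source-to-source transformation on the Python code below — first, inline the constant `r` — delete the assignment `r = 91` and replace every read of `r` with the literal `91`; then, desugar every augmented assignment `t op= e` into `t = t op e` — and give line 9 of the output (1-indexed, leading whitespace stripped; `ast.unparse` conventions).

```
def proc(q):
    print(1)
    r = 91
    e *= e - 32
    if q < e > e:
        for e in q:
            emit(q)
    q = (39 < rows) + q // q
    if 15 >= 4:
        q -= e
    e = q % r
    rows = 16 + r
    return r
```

Transformed code:
def proc(q):
    print(1)
    e = e * (e - 32)
    if q < e > e:
        for e in q:
            emit(q)
    q = (39 < rows) + q // q
    if 15 >= 4:
        q = q - e
    e = q % 91
    rows = 16 + 91
    return 91

q = q - e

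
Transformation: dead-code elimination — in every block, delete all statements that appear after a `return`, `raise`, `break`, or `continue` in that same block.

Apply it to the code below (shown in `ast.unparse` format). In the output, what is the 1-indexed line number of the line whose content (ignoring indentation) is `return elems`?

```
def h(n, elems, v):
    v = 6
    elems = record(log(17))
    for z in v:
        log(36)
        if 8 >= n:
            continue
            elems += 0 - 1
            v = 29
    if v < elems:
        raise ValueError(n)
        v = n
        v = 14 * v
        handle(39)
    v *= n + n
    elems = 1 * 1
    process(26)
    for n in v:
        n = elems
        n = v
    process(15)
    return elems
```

17

Transformed code:
def h(n, elems, v):
    v = 6
    elems = record(log(17))
    for z in v:
        log(36)
        if 8 >= n:
            continue
    if v < elems:
        raise ValueError(n)
    v *= n + n
    elems = 1 * 1
    process(26)
    for n in v:
        n = elems
        n = v
    process(15)
    return elems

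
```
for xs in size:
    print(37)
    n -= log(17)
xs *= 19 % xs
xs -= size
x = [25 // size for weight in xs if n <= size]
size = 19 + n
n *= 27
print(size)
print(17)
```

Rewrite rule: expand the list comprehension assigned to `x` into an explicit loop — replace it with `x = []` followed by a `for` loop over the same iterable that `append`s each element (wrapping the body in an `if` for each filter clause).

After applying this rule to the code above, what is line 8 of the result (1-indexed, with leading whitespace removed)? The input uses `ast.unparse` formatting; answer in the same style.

Transformed code:
for xs in size:
    print(37)
    n -= log(17)
xs *= 19 % xs
xs -= size
x = []
for weight in xs:
    if n <= size:
        x.append(25 // size)
size = 19 + n
n *= 27
print(size)
print(17)

if n <= size:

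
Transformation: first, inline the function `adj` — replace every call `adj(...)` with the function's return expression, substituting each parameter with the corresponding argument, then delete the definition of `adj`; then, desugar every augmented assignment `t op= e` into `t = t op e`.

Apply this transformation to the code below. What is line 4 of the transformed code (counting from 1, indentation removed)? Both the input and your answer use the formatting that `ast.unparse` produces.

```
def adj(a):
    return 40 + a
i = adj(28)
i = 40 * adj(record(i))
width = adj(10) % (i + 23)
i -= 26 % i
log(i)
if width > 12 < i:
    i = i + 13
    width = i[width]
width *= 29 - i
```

Transformed code:
i = 40 + 28
i = 40 * (40 + record(i))
width = (40 + 10) % (i + 23)
i = i - 26 % i
log(i)
if width > 12 < i:
    i = i + 13
    width = i[width]
width = width * (29 - i)

i = i - 26 % i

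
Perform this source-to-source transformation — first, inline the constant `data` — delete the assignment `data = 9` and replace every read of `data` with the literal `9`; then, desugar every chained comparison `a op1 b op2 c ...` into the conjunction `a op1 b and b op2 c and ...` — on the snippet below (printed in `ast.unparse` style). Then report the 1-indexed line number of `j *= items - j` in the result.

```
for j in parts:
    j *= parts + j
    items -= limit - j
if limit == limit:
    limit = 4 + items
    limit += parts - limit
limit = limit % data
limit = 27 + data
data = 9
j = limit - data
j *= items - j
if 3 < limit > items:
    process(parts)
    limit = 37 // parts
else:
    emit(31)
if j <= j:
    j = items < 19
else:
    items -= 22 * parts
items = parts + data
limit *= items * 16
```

10

Transformed code:
for j in parts:
    j *= parts + j
    items -= limit - j
if limit == limit:
    limit = 4 + items
    limit += parts - limit
limit = limit % 9
limit = 27 + 9
j = limit - 9
j *= items - j
if 3 < limit and limit > items:
    process(parts)
    limit = 37 // parts
else:
    emit(31)
if j <= j:
    j = items < 19
else:
    items -= 22 * parts
items = parts + 9
limit *= items * 16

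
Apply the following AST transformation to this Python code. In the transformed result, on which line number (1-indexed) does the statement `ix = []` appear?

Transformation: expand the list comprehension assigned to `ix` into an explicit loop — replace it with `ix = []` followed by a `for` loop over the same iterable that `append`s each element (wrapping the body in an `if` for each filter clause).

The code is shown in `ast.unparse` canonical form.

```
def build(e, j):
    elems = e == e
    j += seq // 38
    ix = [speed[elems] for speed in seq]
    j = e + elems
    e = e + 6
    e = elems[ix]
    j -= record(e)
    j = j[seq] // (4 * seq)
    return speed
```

Transformed code:
def build(e, j):
    elems = e == e
    j += seq // 38
    ix = []
    for speed in seq:
        ix.append(speed[elems])
    j = e + elems
    e = e + 6
    e = elems[ix]
    j -= record(e)
    j = j[seq] // (4 * seq)
    return speed

4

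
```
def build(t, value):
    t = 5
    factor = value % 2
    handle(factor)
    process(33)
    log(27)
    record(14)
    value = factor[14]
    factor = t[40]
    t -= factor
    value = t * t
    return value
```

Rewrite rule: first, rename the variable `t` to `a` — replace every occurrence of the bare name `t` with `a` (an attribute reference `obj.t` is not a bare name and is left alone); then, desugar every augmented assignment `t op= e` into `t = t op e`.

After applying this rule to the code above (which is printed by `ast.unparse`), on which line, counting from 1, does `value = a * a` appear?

11

Transformed code:
def build(a, value):
    a = 5
    factor = value % 2
    handle(factor)
    process(33)
    log(27)
    record(14)
    value = factor[14]
    factor = a[40]
    a = a - factor
    value = a * a
    return value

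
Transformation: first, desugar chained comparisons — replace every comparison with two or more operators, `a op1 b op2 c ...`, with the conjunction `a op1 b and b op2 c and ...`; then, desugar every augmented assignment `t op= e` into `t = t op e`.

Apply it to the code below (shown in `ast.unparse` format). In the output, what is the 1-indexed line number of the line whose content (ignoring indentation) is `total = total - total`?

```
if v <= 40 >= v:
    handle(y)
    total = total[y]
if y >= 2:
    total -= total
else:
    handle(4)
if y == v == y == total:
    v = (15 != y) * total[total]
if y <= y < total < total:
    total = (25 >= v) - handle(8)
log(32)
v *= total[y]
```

Transformed code:
if v <= 40 and 40 >= v:
    handle(y)
    total = total[y]
if y >= 2:
    total = total - total
else:
    handle(4)
if y == v and v == y and (y == total):
    v = (15 != y) * total[total]
if y <= y and y < total and (total < total):
    total = (25 >= v) - handle(8)
log(32)
v = v * total[y]

5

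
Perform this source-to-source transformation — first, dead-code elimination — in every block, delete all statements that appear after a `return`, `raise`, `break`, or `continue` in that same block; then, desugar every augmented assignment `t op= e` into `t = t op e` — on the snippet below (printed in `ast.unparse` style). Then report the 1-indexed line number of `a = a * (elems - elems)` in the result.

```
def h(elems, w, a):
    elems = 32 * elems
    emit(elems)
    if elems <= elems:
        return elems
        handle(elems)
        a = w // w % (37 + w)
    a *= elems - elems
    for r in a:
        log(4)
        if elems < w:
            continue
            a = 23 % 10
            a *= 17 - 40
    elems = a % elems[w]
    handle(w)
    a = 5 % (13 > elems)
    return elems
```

Transformed code:
def h(elems, w, a):
    elems = 32 * elems
    emit(elems)
    if elems <= elems:
        return elems
    a = a * (elems - elems)
    for r in a:
        log(4)
        if elems < w:
            continue
    elems = a % elems[w]
    handle(w)
    a = 5 % (13 > elems)
    return elems

6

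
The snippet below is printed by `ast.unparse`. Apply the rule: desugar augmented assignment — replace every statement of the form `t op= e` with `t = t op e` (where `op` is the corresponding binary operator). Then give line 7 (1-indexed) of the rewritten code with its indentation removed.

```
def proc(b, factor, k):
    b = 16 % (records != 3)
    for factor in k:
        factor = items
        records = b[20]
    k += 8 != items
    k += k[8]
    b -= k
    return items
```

k = k + k[8]

Transformed code:
def proc(b, factor, k):
    b = 16 % (records != 3)
    for factor in k:
        factor = items
        records = b[20]
    k = k + (8 != items)
    k = k + k[8]
    b = b - k
    return items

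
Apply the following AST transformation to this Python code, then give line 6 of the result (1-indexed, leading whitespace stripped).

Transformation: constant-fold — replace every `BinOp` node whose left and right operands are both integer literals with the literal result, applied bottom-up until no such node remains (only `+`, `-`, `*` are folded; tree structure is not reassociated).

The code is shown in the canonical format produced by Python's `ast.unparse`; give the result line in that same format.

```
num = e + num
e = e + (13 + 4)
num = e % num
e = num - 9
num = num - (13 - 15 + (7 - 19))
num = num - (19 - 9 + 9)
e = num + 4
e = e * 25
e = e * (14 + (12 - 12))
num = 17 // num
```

Transformed code:
num = e + num
e = e + 17
num = e % num
e = num - 9
num = num - -14
num = num - 19
e = num + 4
e = e * 25
e = e * 14
num = 17 // num

num = num - 19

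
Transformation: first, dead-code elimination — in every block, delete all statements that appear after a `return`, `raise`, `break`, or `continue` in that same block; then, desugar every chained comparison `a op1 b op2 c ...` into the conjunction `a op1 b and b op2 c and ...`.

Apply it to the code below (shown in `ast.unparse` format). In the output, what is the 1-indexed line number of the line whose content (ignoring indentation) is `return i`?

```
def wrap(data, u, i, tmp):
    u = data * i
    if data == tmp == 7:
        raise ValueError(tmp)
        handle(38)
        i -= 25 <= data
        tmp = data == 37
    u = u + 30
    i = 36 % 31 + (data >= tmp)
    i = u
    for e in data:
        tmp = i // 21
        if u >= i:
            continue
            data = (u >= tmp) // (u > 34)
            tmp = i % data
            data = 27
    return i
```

12

Transformed code:
def wrap(data, u, i, tmp):
    u = data * i
    if data == tmp and tmp == 7:
        raise ValueError(tmp)
    u = u + 30
    i = 36 % 31 + (data >= tmp)
    i = u
    for e in data:
        tmp = i // 21
        if u >= i:
            continue
    return i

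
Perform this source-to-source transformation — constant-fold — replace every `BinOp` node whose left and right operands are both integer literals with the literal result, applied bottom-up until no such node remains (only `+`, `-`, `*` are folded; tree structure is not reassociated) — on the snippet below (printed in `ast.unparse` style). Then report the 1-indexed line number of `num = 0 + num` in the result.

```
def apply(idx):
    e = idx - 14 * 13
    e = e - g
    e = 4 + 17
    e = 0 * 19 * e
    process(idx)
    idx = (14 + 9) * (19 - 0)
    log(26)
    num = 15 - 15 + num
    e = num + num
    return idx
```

9

Transformed code:
def apply(idx):
    e = idx - 182
    e = e - g
    e = 21
    e = 0 * e
    process(idx)
    idx = 437
    log(26)
    num = 0 + num
    e = num + num
    return idx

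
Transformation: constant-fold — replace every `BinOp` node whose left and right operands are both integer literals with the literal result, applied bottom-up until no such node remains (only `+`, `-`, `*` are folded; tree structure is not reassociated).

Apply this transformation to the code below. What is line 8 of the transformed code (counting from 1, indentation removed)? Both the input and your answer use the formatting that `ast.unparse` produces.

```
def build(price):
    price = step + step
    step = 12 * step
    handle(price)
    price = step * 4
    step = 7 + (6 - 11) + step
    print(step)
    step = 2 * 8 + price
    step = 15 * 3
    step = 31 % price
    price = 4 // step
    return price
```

Transformed code:
def build(price):
    price = step + step
    step = 12 * step
    handle(price)
    price = step * 4
    step = 2 + step
    print(step)
    step = 16 + price
    step = 45
    step = 31 % price
    price = 4 // step
    return price

step = 16 + price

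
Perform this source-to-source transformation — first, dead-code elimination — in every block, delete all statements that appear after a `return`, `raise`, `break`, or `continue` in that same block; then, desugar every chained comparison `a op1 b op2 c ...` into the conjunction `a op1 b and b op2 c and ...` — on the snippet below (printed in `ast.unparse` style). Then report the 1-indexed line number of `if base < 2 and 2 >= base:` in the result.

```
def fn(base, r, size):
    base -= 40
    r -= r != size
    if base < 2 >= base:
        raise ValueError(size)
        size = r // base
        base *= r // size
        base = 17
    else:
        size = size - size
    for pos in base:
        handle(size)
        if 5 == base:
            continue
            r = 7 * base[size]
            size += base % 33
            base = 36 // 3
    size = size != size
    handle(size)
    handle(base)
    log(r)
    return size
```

Transformed code:
def fn(base, r, size):
    base -= 40
    r -= r != size
    if base < 2 and 2 >= base:
        raise ValueError(size)
    else:
        size = size - size
    for pos in base:
        handle(size)
        if 5 == base:
            continue
    size = size != size
    handle(size)
    handle(base)
    log(r)
    return size

4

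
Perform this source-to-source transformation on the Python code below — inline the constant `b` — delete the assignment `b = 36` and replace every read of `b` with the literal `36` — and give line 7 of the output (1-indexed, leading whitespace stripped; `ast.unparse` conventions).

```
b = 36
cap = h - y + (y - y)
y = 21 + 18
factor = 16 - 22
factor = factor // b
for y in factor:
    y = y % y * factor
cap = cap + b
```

Transformed code:
cap = h - y + (y - y)
y = 21 + 18
factor = 16 - 22
factor = factor // 36
for y in factor:
    y = y % y * factor
cap = cap + 36

cap = cap + 36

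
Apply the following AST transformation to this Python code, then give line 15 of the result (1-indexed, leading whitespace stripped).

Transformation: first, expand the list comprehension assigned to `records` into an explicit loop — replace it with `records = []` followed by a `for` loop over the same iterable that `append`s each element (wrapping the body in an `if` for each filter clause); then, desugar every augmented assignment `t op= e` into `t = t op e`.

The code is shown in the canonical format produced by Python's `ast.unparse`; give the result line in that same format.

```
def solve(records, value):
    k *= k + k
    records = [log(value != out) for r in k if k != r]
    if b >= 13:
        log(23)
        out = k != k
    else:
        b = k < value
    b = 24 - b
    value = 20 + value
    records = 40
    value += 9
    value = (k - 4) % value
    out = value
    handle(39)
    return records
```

value = value + 9

Transformed code:
def solve(records, value):
    k = k * (k + k)
    records = []
    for r in k:
        if k != r:
            records.append(log(value != out))
    if b >= 13:
        log(23)
        out = k != k
    else:
        b = k < value
    b = 24 - b
    value = 20 + value
    records = 40
    value = value + 9
    value = (k - 4) % value
    out = value
    handle(39)
    return records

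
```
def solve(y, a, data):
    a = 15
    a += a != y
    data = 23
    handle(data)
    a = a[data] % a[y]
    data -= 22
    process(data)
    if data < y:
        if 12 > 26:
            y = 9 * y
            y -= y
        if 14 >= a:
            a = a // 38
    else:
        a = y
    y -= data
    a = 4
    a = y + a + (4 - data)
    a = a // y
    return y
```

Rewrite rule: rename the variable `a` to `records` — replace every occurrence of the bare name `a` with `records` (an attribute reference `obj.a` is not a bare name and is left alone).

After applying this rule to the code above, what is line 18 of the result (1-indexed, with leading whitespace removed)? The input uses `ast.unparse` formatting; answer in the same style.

records = 4

Transformed code:
def solve(y, records, data):
    records = 15
    records += records != y
    data = 23
    handle(data)
    records = records[data] % records[y]
    data -= 22
    process(data)
    if data < y:
        if 12 > 26:
            y = 9 * y
            y -= y
        if 14 >= records:
            records = records // 38
    else:
        records = y
    y -= data
    records = 4
    records = y + records + (4 - data)
    records = records // y
    return y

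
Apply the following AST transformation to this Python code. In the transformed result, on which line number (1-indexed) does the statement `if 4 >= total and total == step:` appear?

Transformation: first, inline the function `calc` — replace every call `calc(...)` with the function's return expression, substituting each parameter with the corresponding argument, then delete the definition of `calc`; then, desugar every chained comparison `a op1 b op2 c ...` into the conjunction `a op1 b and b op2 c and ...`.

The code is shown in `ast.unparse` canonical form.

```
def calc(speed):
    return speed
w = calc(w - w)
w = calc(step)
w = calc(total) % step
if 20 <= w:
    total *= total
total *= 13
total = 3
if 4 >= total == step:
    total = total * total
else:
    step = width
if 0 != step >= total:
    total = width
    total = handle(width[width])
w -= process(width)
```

8

Transformed code:
w = w - w
w = step
w = total % step
if 20 <= w:
    total *= total
total *= 13
total = 3
if 4 >= total and total == step:
    total = total * total
else:
    step = width
if 0 != step and step >= total:
    total = width
    total = handle(width[width])
w -= process(width)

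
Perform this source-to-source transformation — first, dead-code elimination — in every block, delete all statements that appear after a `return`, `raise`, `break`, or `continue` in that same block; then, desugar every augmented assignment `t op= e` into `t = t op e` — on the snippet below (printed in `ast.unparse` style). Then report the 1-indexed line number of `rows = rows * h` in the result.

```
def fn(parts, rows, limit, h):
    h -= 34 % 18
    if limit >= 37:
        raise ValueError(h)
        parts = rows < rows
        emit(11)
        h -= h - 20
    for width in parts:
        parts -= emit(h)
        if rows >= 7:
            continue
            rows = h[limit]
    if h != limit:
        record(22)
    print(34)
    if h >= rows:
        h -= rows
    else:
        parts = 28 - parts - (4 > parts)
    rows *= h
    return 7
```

16

Transformed code:
def fn(parts, rows, limit, h):
    h = h - 34 % 18
    if limit >= 37:
        raise ValueError(h)
    for width in parts:
        parts = parts - emit(h)
        if rows >= 7:
            continue
    if h != limit:
        record(22)
    print(34)
    if h >= rows:
        h = h - rows
    else:
        parts = 28 - parts - (4 > parts)
    rows = rows * h
    return 7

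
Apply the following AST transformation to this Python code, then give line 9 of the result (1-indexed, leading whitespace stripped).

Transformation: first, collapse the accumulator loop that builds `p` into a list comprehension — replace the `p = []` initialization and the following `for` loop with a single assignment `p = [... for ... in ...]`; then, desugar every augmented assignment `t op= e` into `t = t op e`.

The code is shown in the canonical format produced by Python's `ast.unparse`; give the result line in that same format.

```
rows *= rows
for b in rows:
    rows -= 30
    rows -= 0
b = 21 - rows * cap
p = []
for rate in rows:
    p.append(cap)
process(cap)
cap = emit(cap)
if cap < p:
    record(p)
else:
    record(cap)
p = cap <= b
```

Transformed code:
rows = rows * rows
for b in rows:
    rows = rows - 30
    rows = rows - 0
b = 21 - rows * cap
p = [cap for rate in rows]
process(cap)
cap = emit(cap)
if cap < p:
    record(p)
else:
    record(cap)
p = cap <= b

if cap < p:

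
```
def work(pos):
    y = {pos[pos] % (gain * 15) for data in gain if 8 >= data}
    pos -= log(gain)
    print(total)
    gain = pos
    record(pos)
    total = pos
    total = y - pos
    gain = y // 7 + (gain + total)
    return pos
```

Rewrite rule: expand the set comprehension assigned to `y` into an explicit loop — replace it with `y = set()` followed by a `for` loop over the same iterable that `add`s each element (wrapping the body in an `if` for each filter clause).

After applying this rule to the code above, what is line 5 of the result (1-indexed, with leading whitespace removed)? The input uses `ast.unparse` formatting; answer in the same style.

Transformed code:
def work(pos):
    y = set()
    for data in gain:
        if 8 >= data:
            y.add(pos[pos] % (gain * 15))
    pos -= log(gain)
    print(total)
    gain = pos
    record(pos)
    total = pos
    total = y - pos
    gain = y // 7 + (gain + total)
    return pos

y.add(pos[pos] % (gain * 15))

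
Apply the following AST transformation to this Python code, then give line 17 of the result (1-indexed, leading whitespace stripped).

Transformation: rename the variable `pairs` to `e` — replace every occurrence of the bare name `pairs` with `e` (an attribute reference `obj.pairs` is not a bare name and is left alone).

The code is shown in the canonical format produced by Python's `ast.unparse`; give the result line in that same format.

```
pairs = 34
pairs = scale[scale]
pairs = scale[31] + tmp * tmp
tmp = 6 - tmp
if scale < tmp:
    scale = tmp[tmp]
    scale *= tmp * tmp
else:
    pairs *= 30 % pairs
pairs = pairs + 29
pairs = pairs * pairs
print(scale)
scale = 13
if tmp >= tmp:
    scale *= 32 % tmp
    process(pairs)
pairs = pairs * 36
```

e = e * 36

Transformed code:
e = 34
e = scale[scale]
e = scale[31] + tmp * tmp
tmp = 6 - tmp
if scale < tmp:
    scale = tmp[tmp]
    scale *= tmp * tmp
else:
    e *= 30 % e
e = e + 29
e = e * e
print(scale)
scale = 13
if tmp >= tmp:
    scale *= 32 % tmp
    process(e)
e = e * 36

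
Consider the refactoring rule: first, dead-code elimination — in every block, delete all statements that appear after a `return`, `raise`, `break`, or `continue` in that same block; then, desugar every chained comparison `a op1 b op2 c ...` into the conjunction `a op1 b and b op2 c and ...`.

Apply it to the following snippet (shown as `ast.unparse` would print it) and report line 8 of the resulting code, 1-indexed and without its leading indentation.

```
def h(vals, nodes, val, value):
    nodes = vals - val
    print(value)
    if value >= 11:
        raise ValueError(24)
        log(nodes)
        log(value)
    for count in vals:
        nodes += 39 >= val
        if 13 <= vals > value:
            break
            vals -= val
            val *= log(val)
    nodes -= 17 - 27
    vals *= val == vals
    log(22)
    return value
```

Transformed code:
def h(vals, nodes, val, value):
    nodes = vals - val
    print(value)
    if value >= 11:
        raise ValueError(24)
    for count in vals:
        nodes += 39 >= val
        if 13 <= vals and vals > value:
            break
    nodes -= 17 - 27
    vals *= val == vals
    log(22)
    return value

if 13 <= vals and vals > value:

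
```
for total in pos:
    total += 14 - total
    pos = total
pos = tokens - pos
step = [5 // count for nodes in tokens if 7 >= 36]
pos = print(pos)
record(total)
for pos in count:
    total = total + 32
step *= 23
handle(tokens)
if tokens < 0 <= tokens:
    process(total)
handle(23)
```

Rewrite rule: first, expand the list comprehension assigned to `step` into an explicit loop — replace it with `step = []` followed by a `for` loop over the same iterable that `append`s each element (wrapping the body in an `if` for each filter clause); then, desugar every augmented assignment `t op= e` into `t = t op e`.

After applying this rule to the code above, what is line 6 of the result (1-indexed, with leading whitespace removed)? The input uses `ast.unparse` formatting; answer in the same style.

for nodes in tokens:

Transformed code:
for total in pos:
    total = total + (14 - total)
    pos = total
pos = tokens - pos
step = []
for nodes in tokens:
    if 7 >= 36:
        step.append(5 // count)
pos = print(pos)
record(total)
for pos in count:
    total = total + 32
step = step * 23
handle(tokens)
if tokens < 0 <= tokens:
    process(total)
handle(23)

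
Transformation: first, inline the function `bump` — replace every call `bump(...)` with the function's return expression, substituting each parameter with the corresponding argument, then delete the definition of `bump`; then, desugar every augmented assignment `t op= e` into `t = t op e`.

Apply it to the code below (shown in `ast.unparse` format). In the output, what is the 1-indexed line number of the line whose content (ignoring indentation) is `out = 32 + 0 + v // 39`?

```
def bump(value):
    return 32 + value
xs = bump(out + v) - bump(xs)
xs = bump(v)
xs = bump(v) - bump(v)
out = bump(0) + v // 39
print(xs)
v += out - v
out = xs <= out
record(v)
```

4

Transformed code:
xs = 32 + (out + v) - (32 + xs)
xs = 32 + v
xs = 32 + v - (32 + v)
out = 32 + 0 + v // 39
print(xs)
v = v + (out - v)
out = xs <= out
record(v)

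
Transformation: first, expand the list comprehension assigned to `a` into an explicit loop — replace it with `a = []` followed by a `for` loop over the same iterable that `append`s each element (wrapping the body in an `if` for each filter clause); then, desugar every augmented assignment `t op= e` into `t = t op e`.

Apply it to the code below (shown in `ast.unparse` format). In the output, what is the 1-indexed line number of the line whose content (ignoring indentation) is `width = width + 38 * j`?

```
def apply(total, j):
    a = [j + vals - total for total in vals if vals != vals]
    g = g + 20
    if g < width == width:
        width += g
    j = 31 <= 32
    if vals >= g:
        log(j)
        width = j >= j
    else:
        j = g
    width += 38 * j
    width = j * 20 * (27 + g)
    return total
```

Transformed code:
def apply(total, j):
    a = []
    for total in vals:
        if vals != vals:
            a.append(j + vals - total)
    g = g + 20
    if g < width == width:
        width = width + g
    j = 31 <= 32
    if vals >= g:
        log(j)
        width = j >= j
    else:
        j = g
    width = width + 38 * j
    width = j * 20 * (27 + g)
    return total

15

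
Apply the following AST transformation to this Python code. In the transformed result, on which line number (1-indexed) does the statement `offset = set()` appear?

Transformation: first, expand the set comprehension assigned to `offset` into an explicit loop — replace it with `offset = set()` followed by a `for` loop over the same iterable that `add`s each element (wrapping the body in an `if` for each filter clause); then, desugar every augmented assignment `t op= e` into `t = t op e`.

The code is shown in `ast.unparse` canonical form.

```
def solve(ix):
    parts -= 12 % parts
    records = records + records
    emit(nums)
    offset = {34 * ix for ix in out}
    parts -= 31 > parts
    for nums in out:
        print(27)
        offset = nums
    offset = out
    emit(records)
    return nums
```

5

Transformed code:
def solve(ix):
    parts = parts - 12 % parts
    records = records + records
    emit(nums)
    offset = set()
    for ix in out:
        offset.add(34 * ix)
    parts = parts - (31 > parts)
    for nums in out:
        print(27)
        offset = nums
    offset = out
    emit(records)
    return nums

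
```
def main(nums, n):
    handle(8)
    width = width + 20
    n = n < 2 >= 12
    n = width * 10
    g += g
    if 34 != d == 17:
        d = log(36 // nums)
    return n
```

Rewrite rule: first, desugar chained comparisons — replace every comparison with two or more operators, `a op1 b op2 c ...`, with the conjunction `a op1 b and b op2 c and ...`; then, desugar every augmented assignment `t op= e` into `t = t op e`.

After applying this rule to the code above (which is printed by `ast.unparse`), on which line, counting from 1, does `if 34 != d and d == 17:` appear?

Transformed code:
def main(nums, n):
    handle(8)
    width = width + 20
    n = n < 2 and 2 >= 12
    n = width * 10
    g = g + g
    if 34 != d and d == 17:
        d = log(36 // nums)
    return n

7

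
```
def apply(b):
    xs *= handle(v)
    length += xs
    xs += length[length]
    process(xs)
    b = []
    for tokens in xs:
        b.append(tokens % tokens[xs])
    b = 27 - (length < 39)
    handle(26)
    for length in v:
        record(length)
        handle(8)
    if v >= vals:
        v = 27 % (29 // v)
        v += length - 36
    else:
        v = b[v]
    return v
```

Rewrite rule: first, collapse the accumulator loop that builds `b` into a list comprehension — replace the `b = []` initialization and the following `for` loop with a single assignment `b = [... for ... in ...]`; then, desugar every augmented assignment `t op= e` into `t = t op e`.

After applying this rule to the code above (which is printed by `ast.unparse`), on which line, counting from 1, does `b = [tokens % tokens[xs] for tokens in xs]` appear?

6

Transformed code:
def apply(b):
    xs = xs * handle(v)
    length = length + xs
    xs = xs + length[length]
    process(xs)
    b = [tokens % tokens[xs] for tokens in xs]
    b = 27 - (length < 39)
    handle(26)
    for length in v:
        record(length)
        handle(8)
    if v >= vals:
        v = 27 % (29 // v)
        v = v + (length - 36)
    else:
        v = b[v]
    return v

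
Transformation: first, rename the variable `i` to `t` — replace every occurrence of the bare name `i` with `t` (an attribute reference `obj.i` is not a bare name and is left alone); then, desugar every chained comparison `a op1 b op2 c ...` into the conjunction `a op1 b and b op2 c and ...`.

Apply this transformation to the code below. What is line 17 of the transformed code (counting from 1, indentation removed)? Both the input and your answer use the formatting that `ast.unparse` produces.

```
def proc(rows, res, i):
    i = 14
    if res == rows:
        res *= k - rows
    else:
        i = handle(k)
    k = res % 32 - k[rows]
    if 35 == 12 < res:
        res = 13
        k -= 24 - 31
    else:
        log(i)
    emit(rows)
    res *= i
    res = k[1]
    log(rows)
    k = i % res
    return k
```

k = t % res

Transformed code:
def proc(rows, res, t):
    t = 14
    if res == rows:
        res *= k - rows
    else:
        t = handle(k)
    k = res % 32 - k[rows]
    if 35 == 12 and 12 < res:
        res = 13
        k -= 24 - 31
    else:
        log(t)
    emit(rows)
    res *= t
    res = k[1]
    log(rows)
    k = t % res
    return k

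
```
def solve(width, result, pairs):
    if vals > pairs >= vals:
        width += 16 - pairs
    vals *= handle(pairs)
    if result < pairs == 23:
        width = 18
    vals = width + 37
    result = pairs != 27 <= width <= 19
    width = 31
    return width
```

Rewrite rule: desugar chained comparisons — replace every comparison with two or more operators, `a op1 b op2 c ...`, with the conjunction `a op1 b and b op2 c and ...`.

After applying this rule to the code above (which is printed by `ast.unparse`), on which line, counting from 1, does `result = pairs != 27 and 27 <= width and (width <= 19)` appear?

Transformed code:
def solve(width, result, pairs):
    if vals > pairs and pairs >= vals:
        width += 16 - pairs
    vals *= handle(pairs)
    if result < pairs and pairs == 23:
        width = 18
    vals = width + 37
    result = pairs != 27 and 27 <= width and (width <= 19)
    width = 31
    return width

8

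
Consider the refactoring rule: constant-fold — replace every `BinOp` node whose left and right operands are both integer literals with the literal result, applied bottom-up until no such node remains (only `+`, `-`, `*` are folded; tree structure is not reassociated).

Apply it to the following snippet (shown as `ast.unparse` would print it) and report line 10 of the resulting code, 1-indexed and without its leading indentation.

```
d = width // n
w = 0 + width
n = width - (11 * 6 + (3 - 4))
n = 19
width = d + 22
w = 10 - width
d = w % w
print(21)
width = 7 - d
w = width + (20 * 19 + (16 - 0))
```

w = width + 396

Transformed code:
d = width // n
w = 0 + width
n = width - 65
n = 19
width = d + 22
w = 10 - width
d = w % w
print(21)
width = 7 - d
w = width + 396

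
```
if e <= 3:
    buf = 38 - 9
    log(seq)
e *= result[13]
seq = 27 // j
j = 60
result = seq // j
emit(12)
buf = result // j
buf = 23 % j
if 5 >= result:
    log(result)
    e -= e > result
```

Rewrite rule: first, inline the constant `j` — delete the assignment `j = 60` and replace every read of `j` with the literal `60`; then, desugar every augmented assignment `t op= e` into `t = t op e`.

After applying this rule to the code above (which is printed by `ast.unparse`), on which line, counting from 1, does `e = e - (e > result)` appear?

Transformed code:
if e <= 3:
    buf = 38 - 9
    log(seq)
e = e * result[13]
seq = 27 // 60
result = seq // 60
emit(12)
buf = result // 60
buf = 23 % 60
if 5 >= result:
    log(result)
    e = e - (e > result)

12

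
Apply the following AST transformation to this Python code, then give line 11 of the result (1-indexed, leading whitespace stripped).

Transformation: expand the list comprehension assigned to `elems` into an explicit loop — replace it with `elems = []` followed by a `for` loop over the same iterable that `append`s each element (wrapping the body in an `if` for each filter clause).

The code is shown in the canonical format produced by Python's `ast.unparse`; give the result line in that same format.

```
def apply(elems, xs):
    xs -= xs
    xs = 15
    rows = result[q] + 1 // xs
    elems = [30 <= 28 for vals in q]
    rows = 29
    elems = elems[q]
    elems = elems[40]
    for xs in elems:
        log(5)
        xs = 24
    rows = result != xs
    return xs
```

Transformed code:
def apply(elems, xs):
    xs -= xs
    xs = 15
    rows = result[q] + 1 // xs
    elems = []
    for vals in q:
        elems.append(30 <= 28)
    rows = 29
    elems = elems[q]
    elems = elems[40]
    for xs in elems:
        log(5)
        xs = 24
    rows = result != xs
    return xs

for xs in elems:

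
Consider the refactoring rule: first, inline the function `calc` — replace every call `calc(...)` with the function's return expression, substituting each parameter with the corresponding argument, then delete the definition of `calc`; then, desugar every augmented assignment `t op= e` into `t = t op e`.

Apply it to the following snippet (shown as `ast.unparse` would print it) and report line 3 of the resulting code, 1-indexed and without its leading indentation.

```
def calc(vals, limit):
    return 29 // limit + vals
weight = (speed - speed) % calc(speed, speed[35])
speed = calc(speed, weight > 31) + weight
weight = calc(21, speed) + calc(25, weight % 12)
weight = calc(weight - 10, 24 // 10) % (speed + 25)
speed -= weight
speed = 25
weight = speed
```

weight = 29 // speed + 21 + (29 // (weight % 12) + 25)

Transformed code:
weight = (speed - speed) % (29 // speed[35] + speed)
speed = 29 // (weight > 31) + speed + weight
weight = 29 // speed + 21 + (29 // (weight % 12) + 25)
weight = (29 // (24 // 10) + (weight - 10)) % (speed + 25)
speed = speed - weight
speed = 25
weight = speed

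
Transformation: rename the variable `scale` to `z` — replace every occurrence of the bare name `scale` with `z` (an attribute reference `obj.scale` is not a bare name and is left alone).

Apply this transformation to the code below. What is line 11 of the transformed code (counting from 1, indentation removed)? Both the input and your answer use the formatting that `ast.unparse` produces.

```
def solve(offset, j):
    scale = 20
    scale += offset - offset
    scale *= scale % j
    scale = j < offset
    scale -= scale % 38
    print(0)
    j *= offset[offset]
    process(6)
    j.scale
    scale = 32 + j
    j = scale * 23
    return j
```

Transformed code:
def solve(offset, j):
    z = 20
    z += offset - offset
    z *= z % j
    z = j < offset
    z -= z % 38
    print(0)
    j *= offset[offset]
    process(6)
    j.scale
    z = 32 + j
    j = z * 23
    return j

z = 32 + j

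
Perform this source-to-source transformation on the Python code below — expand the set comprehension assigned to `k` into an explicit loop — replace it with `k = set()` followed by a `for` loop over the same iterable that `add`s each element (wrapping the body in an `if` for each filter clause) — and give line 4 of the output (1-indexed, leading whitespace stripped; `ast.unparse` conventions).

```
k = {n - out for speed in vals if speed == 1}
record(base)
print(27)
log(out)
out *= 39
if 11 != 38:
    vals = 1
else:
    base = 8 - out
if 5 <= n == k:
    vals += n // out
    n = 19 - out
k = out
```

k.add(n - out)

Transformed code:
k = set()
for speed in vals:
    if speed == 1:
        k.add(n - out)
record(base)
print(27)
log(out)
out *= 39
if 11 != 38:
    vals = 1
else:
    base = 8 - out
if 5 <= n == k:
    vals += n // out
    n = 19 - out
k = out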